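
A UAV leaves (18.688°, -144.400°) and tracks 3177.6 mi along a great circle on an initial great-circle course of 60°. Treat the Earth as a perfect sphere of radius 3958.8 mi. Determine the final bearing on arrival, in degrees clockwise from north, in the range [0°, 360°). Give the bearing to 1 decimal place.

final bearing 83.1°

Central angle δ = d/R = 0.802667 rad.
Start latitude φ₁ = 0.326167 rad; initial bearing θ = 1.047198 rad.
Applying the spherical law of cosines for sides, sin φ₂ = sin φ₁ cos δ + cos φ₁ sin δ cos θ = 0.563268, so φ₂ = 34.282°.
Then Δλ = atan2(0.590017, 0.514312) = 0.853845 rad, from sin θ sin δ cos φ₁ over cos δ − sin φ₁ sin φ₂.
λ₂ = λ₁ + Δλ = -95.478°.
The forward bearing on arrival equals the back-azimuth from the destination plus 180°.
Back-azimuth from P₂ (34.3°, -95.5°) to P₁ (18.7°, -144.4°), with Δλ' = λ₁ − λ₂ = -48.9°: atan2( sin Δλ' cos φ₁ , cos φ₂ sin φ₁ − sin φ₂ cos φ₁ cos Δλ' ) = 263.1°.
Final bearing = (263.1° + 180°) mod 360° = 83.1°.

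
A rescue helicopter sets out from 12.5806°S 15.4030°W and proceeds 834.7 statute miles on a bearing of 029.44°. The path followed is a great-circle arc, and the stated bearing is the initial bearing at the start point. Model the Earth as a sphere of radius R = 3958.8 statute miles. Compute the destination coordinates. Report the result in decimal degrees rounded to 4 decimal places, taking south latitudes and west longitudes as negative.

latitude -2.0116°, longitude -9.4950°

δ = 834.7/3958.8 = 0.210847 rad (12.0806°).
Converting: φ₁ = -0.219573 rad, θ = 0.513825 rad.
Destination latitude: φ₂ = arcsin( sin φ₁ cos δ + cos φ₁ sin δ cos θ ) = arcsin(-0.035102) = -2.0116°.
For the longitude increment, Δλ = atan2( sin θ sin δ cos φ₁, cos δ − sin φ₁ sin φ₂ ) = atan2(0.100398, 0.970208) = 5.9080°.
Hence λ₂ = -15.4030° + 5.9080° = -9.4950°.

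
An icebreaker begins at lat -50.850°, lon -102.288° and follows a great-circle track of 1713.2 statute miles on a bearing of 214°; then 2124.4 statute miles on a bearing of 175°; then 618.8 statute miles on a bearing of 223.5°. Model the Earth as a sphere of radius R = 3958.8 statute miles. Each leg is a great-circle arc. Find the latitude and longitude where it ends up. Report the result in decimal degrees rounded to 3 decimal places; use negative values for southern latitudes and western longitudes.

Apply the spherical direct solution leg by leg, carrying full precision between legs.
Leg 1: from (-50.850°, -102.288°), δ = 1713.2/3958.8 = 0.432757 rad, θ = 214° → φ = -67.445°, λ = -139.978°.
Leg 2: from (-67.445°, -139.978°), δ = 2124.4/3958.8 = 0.536627 rad, θ = 175° → φ = -81.514°, λ = 22.448°.
Leg 3: from (-81.514°, 22.448°), δ = 618.8/3958.8 = 0.156310 rad, θ = 223.5° → φ = -83.543°, λ = -49.905°.

latitude -83.543°, longitude -49.905°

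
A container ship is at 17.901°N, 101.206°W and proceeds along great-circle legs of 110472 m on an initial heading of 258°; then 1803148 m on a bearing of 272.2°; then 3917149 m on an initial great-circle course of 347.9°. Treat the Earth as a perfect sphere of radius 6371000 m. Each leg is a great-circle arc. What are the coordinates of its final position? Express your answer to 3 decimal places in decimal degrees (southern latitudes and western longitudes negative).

Apply the spherical direct solution leg by leg, carrying full precision between legs.
Leg 1: from (17.901°, -101.206°), δ = 110472/6371000 = 0.017340 rad, θ = 258° → φ = 17.692°, λ = -102.226°.
Leg 2: from (17.692°, -102.226°), δ = 1803148/6371000 = 0.283024 rad, θ = 272.2° → φ = 17.579°, λ = -119.247°.
Leg 3: from (17.579°, -119.247°), δ = 3917149/6371000 = 0.614841 rad, θ = 347.9° → φ = 51.664°, λ = -130.488°.

latitude 51.664°, longitude -130.488°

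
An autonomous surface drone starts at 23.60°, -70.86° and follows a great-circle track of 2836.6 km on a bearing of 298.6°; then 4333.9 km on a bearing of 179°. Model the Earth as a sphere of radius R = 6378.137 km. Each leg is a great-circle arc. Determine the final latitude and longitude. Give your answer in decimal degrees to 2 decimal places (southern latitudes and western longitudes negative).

Apply the spherical direct solution leg by leg, carrying full precision between legs.
Leg 1: from (23.60°, -70.86°), δ = 2836.6/6378.137 = 0.444738 rad, θ = 298.6° → φ = 33.38°, λ = -97.75°.
Leg 2: from (33.38°, -97.75°), δ = 4333.9/6378.137 = 0.679493 rad, θ = 179° → φ = -5.55°, λ = -97.12°.

latitude -5.55°, longitude -97.12°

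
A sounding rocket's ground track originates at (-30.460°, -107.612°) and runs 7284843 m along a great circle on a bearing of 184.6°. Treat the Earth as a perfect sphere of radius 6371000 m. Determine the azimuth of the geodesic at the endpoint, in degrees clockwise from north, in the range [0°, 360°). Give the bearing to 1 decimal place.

Angular distance δ = d/R = 7284843 / 6371000 = 1.143438 rad.
Start latitude φ₁ = -0.531627 rad; initial bearing θ = 3.221878 rad.
Applying the spherical law of cosines for sides, sin φ₂ = sin φ₁ cos δ + cos φ₁ sin δ cos θ = -0.992042, so φ₂ = -82.767°.
Then Δλ = atan2(-0.062913, -0.088434) = -2.523252 rad, from sin θ sin δ cos φ₁ over cos δ − sin φ₁ sin φ₂.
λ₂ = -107.612° + -144.572° = -252.184°, normalized to (−180°, 180°] → 107.816°.
The forward bearing on arrival equals the back-azimuth from the destination plus 180°.
Back-azimuth from P₂ (-82.8°, 107.8°) to P₁ (-30.5°, -107.6°), with Δλ' = λ₁ − λ₂ = -215.4°: atan2( sin Δλ' cos φ₁ , cos φ₂ sin φ₁ − sin φ₂ cos φ₁ cos Δλ' ) = 146.7°.
Final bearing = (146.7° + 180°) mod 360° = 326.7°.

final bearing 326.7°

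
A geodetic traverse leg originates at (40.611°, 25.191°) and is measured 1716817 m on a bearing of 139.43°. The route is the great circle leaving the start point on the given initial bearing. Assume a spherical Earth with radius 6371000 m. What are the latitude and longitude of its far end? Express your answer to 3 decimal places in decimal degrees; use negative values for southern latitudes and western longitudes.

Angular distance δ = d/R = 1716817 / 6371000 = 0.269474 rad.
Converting: φ₁ = 0.708796 rad, θ = 2.433513 rad.
sin φ₂ = sin φ₁ cos δ + cos φ₁ sin δ cos θ = (0.650920)(0.963911) + (0.759146)(0.266224)(-0.759612) = 0.473909
φ₂ = asin(0.473909) = 0.493725 rad = 28.288°.
For the longitude increment, Δλ = atan2( sin θ sin δ cos φ₁, cos δ − sin φ₁ sin φ₂ ) = atan2(0.131443, 0.655434) = 11.340°.
Hence λ₂ = 25.191° + 11.340° = 36.531°.

latitude 28.288°, longitude 36.531°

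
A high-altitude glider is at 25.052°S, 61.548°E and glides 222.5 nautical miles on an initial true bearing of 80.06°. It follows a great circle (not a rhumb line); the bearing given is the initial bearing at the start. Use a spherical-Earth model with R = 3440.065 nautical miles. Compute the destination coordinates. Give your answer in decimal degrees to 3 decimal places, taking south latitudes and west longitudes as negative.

δ = 222.5/3440.065 = 0.064679 rad (3.7058°).
Start latitude φ₁ = -0.437240 rad; initial bearing θ = 1.397311 rad.
Destination latitude: φ₂ = arcsin( sin φ₁ cos δ + cos φ₁ sin δ cos θ ) = arcsin(-0.412448) = -24.359°.
Δλ = atan2( sin θ sin δ cos φ₁ , cos δ − sin φ₁ sin φ₂ ) = atan2(0.057674, 0.823262) = 0.069942 rad = 4.007°.
λ₂ = 61.548° + 4.007° = 65.555°.

latitude -24.359°, longitude 65.555°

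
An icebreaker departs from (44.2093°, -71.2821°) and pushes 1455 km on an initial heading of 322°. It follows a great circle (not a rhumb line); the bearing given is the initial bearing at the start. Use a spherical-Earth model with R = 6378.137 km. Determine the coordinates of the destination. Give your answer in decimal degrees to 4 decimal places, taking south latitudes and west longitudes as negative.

The arc subtends δ = 1455/6378.137 = 0.228123 rad at the centre.
With φ₁ = 44.2093° = 0.771598 rad and θ = 322° = 5.619960 rad:
sin φ₂ = sin φ₁ cos δ + cos φ₁ sin δ cos θ = (0.697281)(0.974093) + (0.716797)(0.226150)(0.788011) = 0.806956
φ₂ = asin(0.806956) = 0.938980 rad = 53.7996°.
Δλ = atan2( sin θ sin δ cos φ₁ , cos δ − sin φ₁ sin φ₂ ) = atan2(-0.099801, 0.411417) = -0.237981 rad = -13.6353°.
λ₂ = λ₁ + Δλ = -84.9174°.

latitude 53.7996°, longitude -84.9174°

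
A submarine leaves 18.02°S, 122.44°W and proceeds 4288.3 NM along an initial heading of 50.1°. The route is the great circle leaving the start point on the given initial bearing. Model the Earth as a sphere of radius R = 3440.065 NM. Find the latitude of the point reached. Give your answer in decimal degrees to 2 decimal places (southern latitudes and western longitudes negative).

latitude 28.66°

δ = 4288.3/3440.065 = 1.246575 rad (71.4235°).
Converting: φ₁ = -0.314508 rad, θ = 0.874410 rad.
Destination latitude: φ₂ = arcsin( sin φ₁ cos δ + cos φ₁ sin δ cos θ ) = arcsin(0.479655) = 28.66°.
For the longitude increment, Δλ = atan2( sin θ sin δ cos φ₁, cos δ − sin φ₁ sin φ₂ ) = atan2(0.691525, 0.466951) = 55.97°.
λ₂ = λ₁ + Δλ = -66.47°.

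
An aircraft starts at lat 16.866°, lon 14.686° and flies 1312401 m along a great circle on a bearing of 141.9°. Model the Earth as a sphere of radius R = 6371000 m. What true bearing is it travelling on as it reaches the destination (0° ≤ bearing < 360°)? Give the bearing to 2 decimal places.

final bearing 143.45°

δ = 1312401/6371000 = 0.205996 rad (11.8027°).
Start latitude φ₁ = 0.294367 rad; initial bearing θ = 2.476622 rad.
Applying the spherical law of cosines for sides, sin φ₂ = sin φ₁ cos δ + cos φ₁ sin δ cos θ = 0.129962, so φ₂ = 7.467°.
Then Δλ = atan2(0.120781, 0.941151) = 0.127636 rad, from sin θ sin δ cos φ₁ over cos δ − sin φ₁ sin φ₂.
λ₂ = 14.686° + 7.313° = 21.999°.
The forward bearing on arrival equals the back-azimuth from the destination plus 180°.
Back-azimuth from P₂ (7.47°, 22.00°) to P₁ (16.87°, 14.69°), with Δλ' = λ₁ − λ₂ = -7.31°: atan2( sin Δλ' cos φ₁ , cos φ₂ sin φ₁ − sin φ₂ cos φ₁ cos Δλ' ) = 323.45°.
Final bearing = (323.45° + 180°) mod 360° = 143.45°.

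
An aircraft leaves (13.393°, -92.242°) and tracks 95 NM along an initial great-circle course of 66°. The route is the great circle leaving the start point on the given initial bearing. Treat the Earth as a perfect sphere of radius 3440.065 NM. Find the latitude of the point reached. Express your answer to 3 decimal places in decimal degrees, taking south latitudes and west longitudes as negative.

latitude 14.032°

Central angle δ = d/R = 0.027616 rad.
With φ₁ = 13.393° = 0.233752 rad and θ = 66° = 1.151917 rad:
Applying the spherical law of cosines for sides, sin φ₂ = sin φ₁ cos δ + cos φ₁ sin δ cos θ = 0.242466, so φ₂ = 14.032°.
Δλ = atan2( sin θ sin δ cos φ₁ , cos δ − sin φ₁ sin φ₂ ) = atan2(0.024539, 0.943456) = 0.026004 rad = 1.490°.
λ₂ = -92.242° + 1.490° = -90.752°.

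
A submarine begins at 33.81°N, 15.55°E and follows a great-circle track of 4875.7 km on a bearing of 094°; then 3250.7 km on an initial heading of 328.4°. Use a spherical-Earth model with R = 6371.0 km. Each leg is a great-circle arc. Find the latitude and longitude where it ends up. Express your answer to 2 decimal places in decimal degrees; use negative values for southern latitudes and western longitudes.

Apply the spherical direct solution leg by leg, carrying full precision between legs.
Leg 1: from (33.81°, 15.55°), δ = 4875.7/6371 = 0.765296 rad, θ = 94° → φ = 21.17°, λ = 63.37°.
Leg 2: from (21.17°, 63.37°), δ = 3250.7/6371 = 0.510234 rad, θ = 328.4° → φ = 44.67°, λ = 42.28°.

latitude 44.67°, longitude 42.28°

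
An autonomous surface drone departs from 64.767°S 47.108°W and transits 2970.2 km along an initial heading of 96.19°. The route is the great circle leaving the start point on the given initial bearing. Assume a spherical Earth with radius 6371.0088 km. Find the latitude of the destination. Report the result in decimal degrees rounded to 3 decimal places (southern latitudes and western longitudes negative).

The arc subtends δ = 2970.2/6371.0088 = 0.466206 rad at the centre.
With φ₁ = -64.767° = -1.130397 rad and θ = 96.19° = 1.678832 rad:
Applying the spherical law of cosines for sides, sin φ₂ = sin φ₁ cos δ + cos φ₁ sin δ cos θ = -0.828707, so φ₂ = -55.966°.
For the longitude increment, Δλ = atan2( sin θ sin δ cos φ₁, cos δ − sin φ₁ sin φ₂ ) = atan2(0.190505, 0.143647) = 52.982°.
λ₂ = -47.108° + 52.982° = 5.874°.

latitude -55.966°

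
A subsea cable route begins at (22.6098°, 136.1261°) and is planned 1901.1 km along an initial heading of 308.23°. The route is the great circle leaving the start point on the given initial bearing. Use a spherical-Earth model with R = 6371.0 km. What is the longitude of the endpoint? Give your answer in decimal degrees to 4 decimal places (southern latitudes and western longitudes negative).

Angular distance δ = d/R = 1901.1 / 6371 = 0.298399 rad.
Converting: φ₁ = 0.394615 rad, θ = 5.379628 rad.
Applying the spherical law of cosines for sides, sin φ₂ = sin φ₁ cos δ + cos φ₁ sin δ cos θ = 0.535409, so φ₂ = 32.3716°.
Then Δλ = atan2(-0.213190, 0.749969) = -0.276960 rad, from sin θ sin δ cos φ₁ over cos δ − sin φ₁ sin φ₂.
Hence λ₂ = 136.1261° + -15.8686° = 120.2575°.

longitude 120.2575°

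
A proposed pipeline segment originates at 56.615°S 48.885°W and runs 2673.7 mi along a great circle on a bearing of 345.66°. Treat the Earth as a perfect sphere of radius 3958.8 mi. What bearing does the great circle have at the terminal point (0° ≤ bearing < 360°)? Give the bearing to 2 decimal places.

Angular distance δ = d/R = 2673.7 / 3958.8 = 0.675381 rad.
With φ₁ = -56.615° = -0.988118 rad and θ = 345.66° = 6.032905 rad:
Destination latitude: φ₂ = arcsin( sin φ₁ cos δ + cos φ₁ sin δ cos θ ) = arcsin(-0.318382) = -18.565°.
Then Δλ = atan2(-0.085206, 0.514622) = -0.164081 rad, from sin θ sin δ cos φ₁ over cos δ − sin φ₁ sin φ₂.
λ₂ = λ₁ + Δλ = -58.286°.
The forward bearing on arrival equals the back-azimuth from the destination plus 180°.
Back-azimuth from P₂ (-18.57°, -58.29°) to P₁ (-56.62°, -48.88°), with Δλ' = λ₁ − λ₂ = 9.40°: atan2( sin Δλ' cos φ₁ , cos φ₂ sin φ₁ − sin φ₂ cos φ₁ cos Δλ' ) = 171.73°.
Final bearing = (171.73° + 180°) mod 360° = 351.73°.

final bearing 351.73°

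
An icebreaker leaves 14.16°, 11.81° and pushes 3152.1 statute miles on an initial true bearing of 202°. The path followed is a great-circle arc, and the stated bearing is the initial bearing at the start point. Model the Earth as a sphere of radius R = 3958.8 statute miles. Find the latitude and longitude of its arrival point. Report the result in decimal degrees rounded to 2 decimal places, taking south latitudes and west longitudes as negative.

latitude -28.13°, longitude -5.86°

Angular distance δ = d/R = 3152.1 / 3958.8 = 0.796226 rad.
Start latitude φ₁ = 0.247139 rad; initial bearing θ = 3.525565 rad.
Destination latitude: φ₂ = arcsin( sin φ₁ cos δ + cos φ₁ sin δ cos θ ) = arcsin(-0.471447) = -28.13°.
Then Δλ = atan2(-0.259605, 0.814739) = -0.308464 rad, from sin θ sin δ cos φ₁ over cos δ − sin φ₁ sin φ₂.
λ₂ = 11.81° + -17.67° = -5.86°.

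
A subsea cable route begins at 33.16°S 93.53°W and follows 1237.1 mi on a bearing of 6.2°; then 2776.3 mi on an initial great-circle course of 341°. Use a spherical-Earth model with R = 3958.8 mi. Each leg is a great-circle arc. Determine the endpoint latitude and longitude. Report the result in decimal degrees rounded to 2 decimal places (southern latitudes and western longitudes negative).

Apply the spherical direct solution leg by leg, carrying full precision between legs.
Leg 1: from (-33.16°, -93.53°), δ = 1237.1/3958.8 = 0.312494 rad, θ = 6.2° → φ = -15.34°, λ = -91.56°.
Leg 2: from (-15.34°, -91.56°), δ = 2776.3/3958.8 = 0.701298 rad, θ = 341° → φ = 22.71°, λ = -104.72°.

latitude 22.71°, longitude -104.72°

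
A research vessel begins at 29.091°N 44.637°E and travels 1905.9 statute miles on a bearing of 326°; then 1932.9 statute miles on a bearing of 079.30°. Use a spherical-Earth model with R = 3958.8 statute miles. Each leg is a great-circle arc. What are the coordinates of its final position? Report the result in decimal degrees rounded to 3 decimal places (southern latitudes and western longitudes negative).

Apply the spherical direct solution leg by leg, carrying full precision between legs.
Leg 1: from (29.091°, 44.637°), δ = 1905.9/3958.8 = 0.481434 rad, θ = 326° → φ = 50.031°, λ = 20.866°.
Leg 2: from (50.031°, 20.866°), δ = 1932.9/3958.8 = 0.488254 rad, θ = 79.3° → φ = 47.121°, λ = 63.505°.

latitude 47.121°, longitude 63.505°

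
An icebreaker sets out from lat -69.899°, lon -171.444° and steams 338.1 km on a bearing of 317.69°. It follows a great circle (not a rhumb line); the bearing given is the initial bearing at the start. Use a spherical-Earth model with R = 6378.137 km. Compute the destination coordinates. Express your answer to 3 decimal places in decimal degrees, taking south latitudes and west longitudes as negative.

latitude -67.563°, longitude -176.806°

Angular distance δ = d/R = 338.1 / 6378.137 = 0.053009 rad.
With φ₁ = -69.899° = -1.219968 rad and θ = 317.69° = 5.544737 rad:
sin φ₂ = sin φ₁ cos δ + cos φ₁ sin δ cos θ = (-0.939088)(0.998595) + (0.343676)(0.052984)(0.739514) = -0.924303
φ₂ = asin(-0.924303) = -1.179205 rad = -67.563°.
For the longitude increment, Δλ = atan2( sin θ sin δ cos φ₁, cos δ − sin φ₁ sin φ₂ ) = atan2(-0.012258, 0.130593) = -5.362°.
Hence λ₂ = -171.444° + -5.362° = -176.806°.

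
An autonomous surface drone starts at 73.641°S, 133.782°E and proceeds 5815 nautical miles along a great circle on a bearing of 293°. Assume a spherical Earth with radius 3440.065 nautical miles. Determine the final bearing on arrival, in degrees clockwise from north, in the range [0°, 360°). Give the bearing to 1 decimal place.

final bearing 344.6°

The arc subtends δ = 5815/3440.065 = 1.690375 rad at the centre.
Start latitude φ₁ = -1.285278 rad; initial bearing θ = 5.113815 rad.
Destination latitude: φ₂ = arcsin( sin φ₁ cos δ + cos φ₁ sin δ cos θ ) = arcsin(0.223730) = 12.928°.
For the longitude increment, Δλ = atan2( sin θ sin δ cos φ₁, cos δ − sin φ₁ sin φ₂ ) = atan2(-0.257413, 0.095378) = -69.669°.
λ₂ = 133.782° + -69.669° = 64.113°.
The forward bearing on arrival equals the back-azimuth from the destination plus 180°.
Back-azimuth from P₂ (12.9°, 64.1°) to P₁ (-73.6°, 133.8°), with Δλ' = λ₁ − λ₂ = 69.7°: atan2( sin Δλ' cos φ₁ , cos φ₂ sin φ₁ − sin φ₂ cos φ₁ cos Δλ' ) = 164.6°.
Final bearing = (164.6° + 180°) mod 360° = 344.6°.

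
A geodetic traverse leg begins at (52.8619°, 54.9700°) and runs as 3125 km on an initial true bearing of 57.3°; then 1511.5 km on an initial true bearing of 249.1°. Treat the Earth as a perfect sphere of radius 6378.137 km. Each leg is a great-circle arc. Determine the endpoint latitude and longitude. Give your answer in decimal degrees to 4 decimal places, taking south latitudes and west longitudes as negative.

latitude 52.1633°, longitude 84.2115°

Apply the spherical direct solution leg by leg, carrying full precision between legs.
Leg 1: from (52.8619°, 54.9700°), δ = 3125/6378.137 = 0.489955 rad, θ = 57.3° → φ = 58.9687°, λ = 105.1610°.
Leg 2: from (58.9687°, 105.1610°), δ = 1511.5/6378.137 = 0.236981 rad, θ = 249.1° → φ = 52.1633°, λ = 84.2115°.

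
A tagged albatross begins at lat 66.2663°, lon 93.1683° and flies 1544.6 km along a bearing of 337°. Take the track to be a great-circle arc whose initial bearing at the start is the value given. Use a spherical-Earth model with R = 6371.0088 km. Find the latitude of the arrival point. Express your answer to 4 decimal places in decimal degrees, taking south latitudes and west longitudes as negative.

latitude 77.8498°

δ = 1544.6/6371.0088 = 0.242442 rad (13.8909°).
Converting: φ₁ = 1.156565 rad, θ = 5.881760 rad.
Applying the spherical law of cosines for sides, sin φ₂ = sin φ₁ cos δ + cos φ₁ sin δ cos θ = 0.977599, so φ₂ = 77.8498°.
Δλ = atan2( sin θ sin δ cos φ₁ , cos δ − sin φ₁ sin φ₂ ) = atan2(-0.037755, 0.075835) = -0.461932 rad = -26.4668°.
λ₂ = λ₁ + Δλ = 66.7015°.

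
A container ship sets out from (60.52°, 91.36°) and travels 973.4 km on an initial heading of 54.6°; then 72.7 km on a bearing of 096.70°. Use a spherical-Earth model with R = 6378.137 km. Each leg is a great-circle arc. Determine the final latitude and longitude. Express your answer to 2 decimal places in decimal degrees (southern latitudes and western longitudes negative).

Apply the spherical direct solution leg by leg, carrying full precision between legs.
Leg 1: from (60.52°, 91.36°), δ = 973.4/6378.137 = 0.152615 rad, θ = 54.6° → φ = 64.66°, λ = 108.19°.
Leg 2: from (64.66°, 108.19°), δ = 72.7/6378.137 = 0.011398 rad, θ = 96.7° → φ = 64.57°, λ = 109.70°.

latitude 64.57°, longitude 109.70°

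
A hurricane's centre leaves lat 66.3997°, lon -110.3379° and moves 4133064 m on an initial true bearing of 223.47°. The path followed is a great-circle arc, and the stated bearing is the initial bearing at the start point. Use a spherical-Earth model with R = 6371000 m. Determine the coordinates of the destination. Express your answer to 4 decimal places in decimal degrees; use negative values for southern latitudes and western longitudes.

latitude 33.6873°, longitude -140.3076°

The arc subtends δ = 4133064/6371000 = 0.648731 rad at the centre.
Start latitude φ₁ = 1.158893 rad; initial bearing θ = 3.900287 rad.
Destination latitude: φ₂ = arcsin( sin φ₁ cos δ + cos φ₁ sin δ cos θ ) = arcsin(0.554660) = 33.6873°.
For the longitude increment, Δλ = atan2( sin θ sin δ cos φ₁, cos δ − sin φ₁ sin φ₂ ) = atan2(-0.166410, 0.288583) = -29.9697°.
Hence λ₂ = -110.3379° + -29.9697° = -140.3076°.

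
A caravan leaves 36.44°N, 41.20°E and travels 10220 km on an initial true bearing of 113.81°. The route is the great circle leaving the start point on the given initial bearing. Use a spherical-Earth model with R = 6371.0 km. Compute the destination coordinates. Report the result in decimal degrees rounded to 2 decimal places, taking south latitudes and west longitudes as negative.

latitude -20.14°, longitude 118.10°

Angular distance δ = d/R = 10220 / 6371 = 1.604144 rad.
With φ₁ = 36.44° = 0.635998 rad and θ = 113.81° = 1.986359 rad:
Destination latitude: φ₂ = arcsin( sin φ₁ cos δ + cos φ₁ sin δ cos θ ) = arcsin(-0.344396) = -20.14°.
Then Δλ = atan2(0.735600, 0.171223) = 1.342102 rad, from sin θ sin δ cos φ₁ over cos δ − sin φ₁ sin φ₂.
Hence λ₂ = 41.20° + 76.90° = 118.10°.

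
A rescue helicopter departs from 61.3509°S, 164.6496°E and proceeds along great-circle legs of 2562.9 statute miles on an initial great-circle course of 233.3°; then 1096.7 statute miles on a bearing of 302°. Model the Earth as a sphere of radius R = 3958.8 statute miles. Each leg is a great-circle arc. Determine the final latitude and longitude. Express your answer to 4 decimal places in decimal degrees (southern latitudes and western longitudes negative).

Apply the spherical direct solution leg by leg, carrying full precision between legs.
Leg 1: from (-61.3509°, 164.6496°), δ = 2562.9/3958.8 = 0.647393 rad, θ = 233.3° → φ = -60.7869°, λ = 82.4365°.
Leg 2: from (-60.7869°, 82.4365°), δ = 1096.7/3958.8 = 0.277028 rad, θ = 302° → φ = -50.2460°, λ = 61.1708°.

latitude -50.2460°, longitude 61.1708°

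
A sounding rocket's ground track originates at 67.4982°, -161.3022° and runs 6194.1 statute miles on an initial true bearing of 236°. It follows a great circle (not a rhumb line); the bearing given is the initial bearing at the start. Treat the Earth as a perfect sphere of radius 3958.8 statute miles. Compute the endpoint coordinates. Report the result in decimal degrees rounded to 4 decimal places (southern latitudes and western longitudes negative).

latitude -12.0239°, longitude 140.7443°

Angular distance δ = d/R = 6194.1 / 3958.8 = 1.564641 rad.
Converting: φ₁ = 1.178066 rad, θ = 4.118977 rad.
Destination latitude: φ₂ = arcsin( sin φ₁ cos δ + cos φ₁ sin δ cos θ ) = arcsin(-0.208319) = -12.0239°.
Δλ = atan2( sin θ sin δ cos φ₁ , cos δ − sin φ₁ sin φ₂ ) = atan2(-0.317277, 0.198615) = -1.011480 rad = -57.9535°.
λ₂ = -161.3022° + -57.9535° = -219.2557°, normalized to (−180°, 180°] → 140.7443°.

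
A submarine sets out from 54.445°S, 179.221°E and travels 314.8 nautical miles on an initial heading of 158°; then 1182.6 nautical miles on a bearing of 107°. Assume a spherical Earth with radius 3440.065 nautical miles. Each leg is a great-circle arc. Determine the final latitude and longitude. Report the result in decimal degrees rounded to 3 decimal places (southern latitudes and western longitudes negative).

Apply the spherical direct solution leg by leg, carrying full precision between legs.
Leg 1: from (-54.445°, 179.221°), δ = 314.8/3440.065 = 0.091510 rad, θ = 158° → φ = -59.252°, λ = -176.940°.
Leg 2: from (-59.252°, -176.940°), δ = 1182.6/3440.065 = 0.343773 rad, θ = 107° → φ = -59.262°, λ = -137.844°.

latitude -59.262°, longitude -137.844°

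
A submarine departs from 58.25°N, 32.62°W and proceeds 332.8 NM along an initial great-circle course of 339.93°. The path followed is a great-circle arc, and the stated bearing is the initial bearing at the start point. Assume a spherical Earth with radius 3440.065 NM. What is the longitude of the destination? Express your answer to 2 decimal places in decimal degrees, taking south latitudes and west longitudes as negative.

δ = 332.8/3440.065 = 0.096742 rad (5.5429°).
Converting: φ₁ = 1.016654 rad, θ = 5.932898 rad.
Destination latitude: φ₂ = arcsin( sin φ₁ cos δ + cos φ₁ sin δ cos θ ) = arcsin(0.894117) = 63.40°.
Δλ = atan2( sin θ sin δ cos φ₁ , cos δ − sin φ₁ sin φ₂ ) = atan2(-0.017442, 0.235009) = -0.074084 rad = -4.24°.
λ₂ = λ₁ + Δλ = -36.86°.

longitude -36.86°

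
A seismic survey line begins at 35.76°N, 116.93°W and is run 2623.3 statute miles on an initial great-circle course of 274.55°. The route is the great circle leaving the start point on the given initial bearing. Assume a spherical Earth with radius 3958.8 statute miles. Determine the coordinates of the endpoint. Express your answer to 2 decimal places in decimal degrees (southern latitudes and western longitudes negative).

latitude 30.02°, longitude -162.03°

Central angle δ = d/R = 0.662650 rad.
Start latitude φ₁ = 0.624130 rad; initial bearing θ = 4.791801 rad.
Applying the spherical law of cosines for sides, sin φ₂ = sin φ₁ cos δ + cos φ₁ sin δ cos θ = 0.500316, so φ₂ = 30.02°.
Δλ = atan2( sin θ sin δ cos φ₁ , cos δ − sin φ₁ sin φ₂ ) = atan2(-0.497651, 0.495984) = -0.787076 rad = -45.10°.
λ₂ = -116.93° + -45.10° = -162.03°.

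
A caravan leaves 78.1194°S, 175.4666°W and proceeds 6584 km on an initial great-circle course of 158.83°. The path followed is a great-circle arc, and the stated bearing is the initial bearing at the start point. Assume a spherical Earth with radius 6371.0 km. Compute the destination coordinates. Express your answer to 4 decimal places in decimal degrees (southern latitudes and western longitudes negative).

latitude -41.7460°, longitude -20.0370°

Central angle δ = d/R = 1.033433 rad.
Converting: φ₁ = -1.363441 rad, θ = 2.772106 rad.
Destination latitude: φ₂ = arcsin( sin φ₁ cos δ + cos φ₁ sin δ cos θ ) = arcsin(-0.665830) = -41.7460°.
For the longitude increment, Δλ = atan2( sin θ sin δ cos φ₁, cos δ − sin φ₁ sin φ₂ ) = atan2(0.063870, -0.139694) = 155.4296°.
λ₂ = -175.4666° + 155.4296° = -20.0370°.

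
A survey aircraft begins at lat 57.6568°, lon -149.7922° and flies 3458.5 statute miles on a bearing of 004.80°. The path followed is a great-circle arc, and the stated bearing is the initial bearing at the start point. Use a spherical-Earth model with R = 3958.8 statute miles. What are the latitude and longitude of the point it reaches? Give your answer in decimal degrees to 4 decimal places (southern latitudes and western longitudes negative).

latitude 72.0193°, longitude 18.2133°

Central angle δ = d/R = 0.873623 rad.
Converting: φ₁ = 1.006301 rad, θ = 0.083776 rad.
sin φ₂ = sin φ₁ cos δ + cos φ₁ sin δ cos θ = (0.844859)(0.642053) + (0.534990)(0.766660)(0.996493) = 0.951161
φ₂ = asin(0.951161) = 1.256975 rad = 72.0193°.
Δλ = atan2( sin θ sin δ cos φ₁ , cos δ − sin φ₁ sin φ₂ ) = atan2(0.034321, -0.161544) = 2.932249 rad = 168.0055°.
λ₂ = λ₁ + Δλ = 18.2133°.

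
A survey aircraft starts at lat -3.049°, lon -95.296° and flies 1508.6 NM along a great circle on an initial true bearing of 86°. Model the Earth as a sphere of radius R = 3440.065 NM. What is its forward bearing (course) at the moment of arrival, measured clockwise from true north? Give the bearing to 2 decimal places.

final bearing 85.09°

The arc subtends δ = 1508.6/3440.065 = 0.438538 rad at the centre.
With φ₁ = -3.049° = -0.053215 rad and θ = 86° = 1.500983 rad:
Destination latitude: φ₂ = arcsin( sin φ₁ cos δ + cos φ₁ sin δ cos θ ) = arcsin(-0.018579) = -1.065°.
Δλ = atan2( sin θ sin δ cos φ₁ , cos δ − sin φ₁ sin φ₂ ) = atan2(0.422983, 0.904385) = 0.437477 rad = 25.066°.
λ₂ = -95.296° + 25.066° = -70.230°.
The forward bearing on arrival equals the back-azimuth from the destination plus 180°.
Back-azimuth from P₂ (-1.06°, -70.23°) to P₁ (-3.05°, -95.30°), with Δλ' = λ₁ − λ₂ = -25.07°: atan2( sin Δλ' cos φ₁ , cos φ₂ sin φ₁ − sin φ₂ cos φ₁ cos Δλ' ) = 265.09°.
Final bearing = (265.09° + 180°) mod 360° = 85.09°.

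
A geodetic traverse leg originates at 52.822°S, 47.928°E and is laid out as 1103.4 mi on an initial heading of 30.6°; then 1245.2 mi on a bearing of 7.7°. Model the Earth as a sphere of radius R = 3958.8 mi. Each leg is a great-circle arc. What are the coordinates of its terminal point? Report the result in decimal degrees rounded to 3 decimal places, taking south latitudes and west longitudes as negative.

Apply the spherical direct solution leg by leg, carrying full precision between legs.
Leg 1: from (-52.822°, 47.928°), δ = 1103.4/3958.8 = 0.278721 rad, θ = 30.6° → φ = -38.529°, λ = 58.241°.
Leg 2: from (-38.529°, 58.241°), δ = 1245.2/3958.8 = 0.314540 rad, θ = 7.7° → φ = -20.641°, λ = 60.780°.

latitude -20.641°, longitude 60.780°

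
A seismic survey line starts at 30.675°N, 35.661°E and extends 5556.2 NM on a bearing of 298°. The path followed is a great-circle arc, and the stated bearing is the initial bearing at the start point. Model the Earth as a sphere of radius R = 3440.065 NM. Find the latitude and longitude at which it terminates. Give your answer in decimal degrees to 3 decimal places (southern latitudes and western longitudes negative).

The arc subtends δ = 5556.2/3440.065 = 1.615144 rad at the centre.
Start latitude φ₁ = 0.535380 rad; initial bearing θ = 5.201081 rad.
sin φ₂ = sin φ₁ cos δ + cos φ₁ sin δ cos θ = (0.510168)(-0.044333) + (0.860075)(0.999017)(0.469472) = 0.380766
φ₂ = asin(0.380766) = 0.390625 rad = 22.381°.
Then Δλ = atan2(-0.758654, -0.238588) = -1.875491 rad, from sin θ sin δ cos φ₁ over cos δ − sin φ₁ sin φ₂.
Hence λ₂ = 35.661° + -107.458° = -71.797°.

latitude 22.381°, longitude -71.797°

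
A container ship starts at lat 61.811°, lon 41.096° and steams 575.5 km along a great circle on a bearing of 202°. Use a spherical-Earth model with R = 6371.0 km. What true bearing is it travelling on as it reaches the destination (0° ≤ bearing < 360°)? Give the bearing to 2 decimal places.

final bearing 198.94°

δ = 575.5/6371 = 0.090331 rad (5.1756°).
With φ₁ = 61.811° = 1.078805 rad and θ = 202° = 3.525565 rad:
Applying the spherical law of cosines for sides, sin φ₂ = sin φ₁ cos δ + cos φ₁ sin δ cos θ = 0.838291, so φ₂ = 56.960°.
Then Δλ = atan2(-0.015963, 0.257058) = -0.062019 rad, from sin θ sin δ cos φ₁ over cos δ − sin φ₁ sin φ₂.
λ₂ = 41.096° + -3.553° = 37.543°.
The forward bearing on arrival equals the back-azimuth from the destination plus 180°.
Back-azimuth from P₂ (56.96°, 37.54°) to P₁ (61.81°, 41.10°), with Δλ' = λ₁ − λ₂ = 3.55°: atan2( sin Δλ' cos φ₁ , cos φ₂ sin φ₁ − sin φ₂ cos φ₁ cos Δλ' ) = 18.94°.
Final bearing = (18.94° + 180°) mod 360° = 198.94°.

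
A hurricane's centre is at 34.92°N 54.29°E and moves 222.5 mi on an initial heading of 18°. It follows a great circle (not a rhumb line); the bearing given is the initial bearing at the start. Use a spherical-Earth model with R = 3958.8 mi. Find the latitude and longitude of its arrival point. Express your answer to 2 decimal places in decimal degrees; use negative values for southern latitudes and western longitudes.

latitude 37.98°, longitude 55.55°

Central angle δ = d/R = 0.056204 rad.
Start latitude φ₁ = 0.609469 rad; initial bearing θ = 0.314159 rad.
Applying the spherical law of cosines for sides, sin φ₂ = sin φ₁ cos δ + cos φ₁ sin δ cos θ = 0.615334, so φ₂ = 37.98°.
For the longitude increment, Δλ = atan2( sin θ sin δ cos φ₁, cos δ − sin φ₁ sin φ₂ ) = atan2(0.014233, 0.646184) = 1.26°.
λ₂ = λ₁ + Δλ = 55.55°.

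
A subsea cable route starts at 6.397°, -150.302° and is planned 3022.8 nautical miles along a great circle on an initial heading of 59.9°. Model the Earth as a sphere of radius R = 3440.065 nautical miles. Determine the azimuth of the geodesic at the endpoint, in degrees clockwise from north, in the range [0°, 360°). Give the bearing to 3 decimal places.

The arc subtends δ = 3022.8/3440.065 = 0.878704 rad at the centre.
Converting: φ₁ = 0.111649 rad, θ = 1.045452 rad.
Applying the spherical law of cosines for sides, sin φ₂ = sin φ₁ cos δ + cos φ₁ sin δ cos θ = 0.454816, so φ₂ = 27.053°.
Δλ = atan2( sin θ sin δ cos φ₁ , cos δ − sin φ₁ sin φ₂ ) = atan2(0.661944, 0.587475) = 0.844930 rad = 48.411°.
Hence λ₂ = -150.302° + 48.411° = -101.891°.
The forward bearing on arrival equals the back-azimuth from the destination plus 180°.
Back-azimuth from P₂ (27.053°, -101.891°) to P₁ (6.397°, -150.302°), with Δλ' = λ₁ − λ₂ = -48.411°: atan2( sin Δλ' cos φ₁ , cos φ₂ sin φ₁ − sin φ₂ cos φ₁ cos Δλ' ) = 254.882°.
Final bearing = (254.882° + 180°) mod 360° = 74.882°.

final bearing 74.882°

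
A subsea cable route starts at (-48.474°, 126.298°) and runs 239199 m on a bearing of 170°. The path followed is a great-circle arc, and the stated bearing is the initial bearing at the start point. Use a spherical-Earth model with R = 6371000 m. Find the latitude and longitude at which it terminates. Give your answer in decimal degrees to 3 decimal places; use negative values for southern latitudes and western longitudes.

The arc subtends δ = 239199/6371000 = 0.037545 rad at the centre.
Start latitude φ₁ = -0.846031 rad; initial bearing θ = 2.967060 rad.
Applying the spherical law of cosines for sides, sin φ₂ = sin φ₁ cos δ + cos φ₁ sin δ cos θ = -0.772634, so φ₂ = -50.591°.
Δλ = atan2( sin θ sin δ cos φ₁ , cos δ − sin φ₁ sin φ₂ ) = atan2(0.004321, 0.420859) = 0.010267 rad = 0.588°.
λ₂ = λ₁ + Δλ = 126.886°.

latitude -50.591°, longitude 126.886°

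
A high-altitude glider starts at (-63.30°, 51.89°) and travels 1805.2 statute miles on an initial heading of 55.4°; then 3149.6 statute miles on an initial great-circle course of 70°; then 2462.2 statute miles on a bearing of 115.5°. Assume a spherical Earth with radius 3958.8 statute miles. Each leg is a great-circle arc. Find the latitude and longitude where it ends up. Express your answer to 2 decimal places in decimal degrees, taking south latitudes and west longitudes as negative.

latitude -29.17°, longitude 163.79°

Apply the spherical direct solution leg by leg, carrying full precision between legs.
Leg 1: from (-63.30°, 51.89°), δ = 1805.2/3958.8 = 0.455997 rad, θ = 55.4° → φ = -43.61°, λ = 81.93°.
Leg 2: from (-43.61°, 81.93°), δ = 3149.6/3958.8 = 0.795595 rad, θ = 70° → φ = -17.81°, λ = 126.76°.
Leg 3: from (-17.81°, 126.76°), δ = 2462.2/3958.8 = 0.621956 rad, θ = 115.5° → φ = -29.17°, λ = 163.79°.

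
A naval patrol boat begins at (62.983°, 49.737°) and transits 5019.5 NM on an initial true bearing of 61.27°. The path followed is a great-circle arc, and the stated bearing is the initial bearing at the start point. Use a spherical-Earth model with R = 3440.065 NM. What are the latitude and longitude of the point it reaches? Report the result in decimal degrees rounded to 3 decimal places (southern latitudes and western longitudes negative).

latitude 18.437°, longitude 163.017°

Central angle δ = d/R = 1.459129 rad.
Start latitude φ₁ = 1.099261 rad; initial bearing θ = 1.069363 rad.
sin φ₂ = sin φ₁ cos δ + cos φ₁ sin δ cos θ = (0.890872)(0.111435) + (0.454255)(0.993772)(0.480683) = 0.316267
φ₂ = asin(0.316267) = 0.321792 rad = 18.437°.
Then Δλ = atan2(0.395853, -0.170318) = 1.977111 rad, from sin θ sin δ cos φ₁ over cos δ − sin φ₁ sin φ₂.
Hence λ₂ = 49.737° + 113.280° = 163.017°.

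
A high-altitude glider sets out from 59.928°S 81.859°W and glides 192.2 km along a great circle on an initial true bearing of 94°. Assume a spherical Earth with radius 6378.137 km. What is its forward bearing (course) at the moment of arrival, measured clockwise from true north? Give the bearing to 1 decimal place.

Central angle δ = d/R = 0.030134 rad.
Converting: φ₁ = -1.045941 rad, θ = 1.640609 rad.
sin φ₂ = sin φ₁ cos δ + cos φ₁ sin δ cos θ = (-0.865396)(0.999546) + (0.501088)(0.030130)(-0.069756) = -0.866057
φ₂ = asin(-0.866057) = -1.047260 rad = -60.004°.
Then Δλ = atan2(0.015061, 0.250064) = 0.060155 rad, from sin θ sin δ cos φ₁ over cos δ − sin φ₁ sin φ₂.
λ₂ = -81.859° + 3.447° = -78.412°.
The forward bearing on arrival equals the back-azimuth from the destination plus 180°.
Back-azimuth from P₂ (-60.0°, -78.4°) to P₁ (-59.9°, -81.9°), with Δλ' = λ₁ − λ₂ = -3.4°: atan2( sin Δλ' cos φ₁ , cos φ₂ sin φ₁ − sin φ₂ cos φ₁ cos Δλ' ) = 271.0°.
Final bearing = (271.0° + 180°) mod 360° = 91.0°.

final bearing 91.0°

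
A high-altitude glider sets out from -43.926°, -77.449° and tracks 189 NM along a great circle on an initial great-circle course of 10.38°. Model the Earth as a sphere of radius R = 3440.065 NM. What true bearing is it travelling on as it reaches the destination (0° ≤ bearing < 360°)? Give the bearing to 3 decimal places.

final bearing 9.875°

Central angle δ = d/R = 0.054941 rad.
Start latitude φ₁ = -0.766653 rad; initial bearing θ = 0.181165 rad.
Destination latitude: φ₂ = arcsin( sin φ₁ cos δ + cos φ₁ sin δ cos θ ) = arcsin(-0.653779) = -40.827°.
Then Δλ = atan2(0.007126, 0.544946) = 0.013076 rad, from sin θ sin δ cos φ₁ over cos δ − sin φ₁ sin φ₂.
Hence λ₂ = -77.449° + 0.749° = -76.700°.
The forward bearing on arrival equals the back-azimuth from the destination plus 180°.
Back-azimuth from P₂ (-40.827°, -76.700°) to P₁ (-43.926°, -77.449°), with Δλ' = λ₁ − λ₂ = -0.749°: atan2( sin Δλ' cos φ₁ , cos φ₂ sin φ₁ − sin φ₂ cos φ₁ cos Δλ' ) = 189.875°.
Final bearing = (189.875° + 180°) mod 360° = 9.875°.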